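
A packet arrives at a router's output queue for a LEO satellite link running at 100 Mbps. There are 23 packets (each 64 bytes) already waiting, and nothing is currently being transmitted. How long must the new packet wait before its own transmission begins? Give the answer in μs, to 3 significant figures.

Each queued packet: L/R = 512/100000000 = 5.12 μs.
23 queued → 117.76 μs.
Queuing delay = 118 μs.

118 μs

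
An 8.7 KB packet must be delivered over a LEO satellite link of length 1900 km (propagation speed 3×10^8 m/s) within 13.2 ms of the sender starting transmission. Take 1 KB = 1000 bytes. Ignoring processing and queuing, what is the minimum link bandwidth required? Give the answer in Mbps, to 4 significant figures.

L = 69600 bits.
Propagation delay = 1900000 / 300000000 = 6.33333 ms.
Transmission budget = 13.2 − 6.33333 = 6.86667 ms.
R ≥ L / t_tx = 69600 bits / 0.00686667 s = 10.14 Mbps.

10.14 Mbps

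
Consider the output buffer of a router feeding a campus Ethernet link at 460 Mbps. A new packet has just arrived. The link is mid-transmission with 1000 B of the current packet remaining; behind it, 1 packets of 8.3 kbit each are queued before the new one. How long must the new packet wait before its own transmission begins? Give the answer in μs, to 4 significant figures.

35.43 μs

Each queued packet: L/R = 8300/460000000 = 18.0435 μs.
1 queued → 18.0435 μs.
Plus remaining 8000 bits of current packet: 17.3913 μs.
Queuing delay = 35.43 μs.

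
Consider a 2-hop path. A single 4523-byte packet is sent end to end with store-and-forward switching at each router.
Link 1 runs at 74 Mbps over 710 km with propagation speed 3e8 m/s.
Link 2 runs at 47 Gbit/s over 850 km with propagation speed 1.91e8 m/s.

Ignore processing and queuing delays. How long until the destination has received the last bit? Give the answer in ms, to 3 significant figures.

7.31 ms

L = 4523 × 8 = 36184 bits.
Transmission delays (L/R per hop): 0.488973, 0.000769872 ms; sum = 0.489743 ms.
Propagation delays (d/s per hop): 2.36667, 4.45026 ms; sum = 6.81693 ms.
End-to-end = 7.31 ms.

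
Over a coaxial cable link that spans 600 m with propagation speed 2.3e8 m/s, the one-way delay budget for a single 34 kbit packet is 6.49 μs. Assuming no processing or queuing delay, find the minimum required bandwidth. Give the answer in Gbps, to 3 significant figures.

8.76 Gbps

Propagation delay = 600 / 2.3e+08 = 2.6087 μs.
Transmission budget = 6.49 − 2.6087 = 3.8813 μs.
R ≥ L / t_tx = 34000 bits / 3.8813e-06 s = 8.76 Gbps.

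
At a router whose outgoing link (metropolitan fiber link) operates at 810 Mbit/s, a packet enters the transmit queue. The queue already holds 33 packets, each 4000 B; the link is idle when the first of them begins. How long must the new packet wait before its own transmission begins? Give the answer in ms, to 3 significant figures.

1.30 ms

Each queued packet: L/R = 32000/810000000 = 0.0395062 ms.
33 queued → 1.3037 ms.
Queuing delay = 1.30 ms.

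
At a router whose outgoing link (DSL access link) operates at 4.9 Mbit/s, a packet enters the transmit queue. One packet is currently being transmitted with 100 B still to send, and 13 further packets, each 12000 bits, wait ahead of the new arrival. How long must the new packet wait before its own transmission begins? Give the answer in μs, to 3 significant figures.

32000 μs

Each queued packet: L/R = 12000/4900000 = 2448.98 μs.
13 queued → 31836.7 μs.
Plus remaining 800 bits of current packet: 163.265 μs.
Queuing delay = 32000 μs.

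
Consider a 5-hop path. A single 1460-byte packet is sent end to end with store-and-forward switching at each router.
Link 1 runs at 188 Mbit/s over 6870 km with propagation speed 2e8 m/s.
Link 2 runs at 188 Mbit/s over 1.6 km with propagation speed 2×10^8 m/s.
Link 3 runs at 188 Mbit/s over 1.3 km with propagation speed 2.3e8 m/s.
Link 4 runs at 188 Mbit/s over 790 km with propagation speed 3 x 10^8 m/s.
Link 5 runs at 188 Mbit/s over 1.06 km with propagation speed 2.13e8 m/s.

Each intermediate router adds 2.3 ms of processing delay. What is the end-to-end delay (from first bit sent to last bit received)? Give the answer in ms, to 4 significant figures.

L = 1460 × 8 = 11680 bits.
Transmission delay per hop = L/R = 11680/188000000 = 0.0621277 ms; 5 hops → 0.310638 ms.
Propagation delays (d/s per hop): 34.35, 0.008, 0.00565217, 2.63333, 0.00497653 ms; sum = 37.002 ms.
Processing at 4 router(s): 4 × 2.3 ms = 9.2 ms.
End-to-end = 46.51 ms.

46.51 ms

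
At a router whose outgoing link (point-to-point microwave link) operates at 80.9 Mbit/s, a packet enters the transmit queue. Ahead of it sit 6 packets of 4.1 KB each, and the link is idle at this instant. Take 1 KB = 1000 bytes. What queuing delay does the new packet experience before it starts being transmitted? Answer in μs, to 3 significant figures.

2430 μs

Each queued packet: L/R = 32800/80900000 = 405.439 μs.
6 queued → 2432.63 μs.
Queuing delay = 2430 μs.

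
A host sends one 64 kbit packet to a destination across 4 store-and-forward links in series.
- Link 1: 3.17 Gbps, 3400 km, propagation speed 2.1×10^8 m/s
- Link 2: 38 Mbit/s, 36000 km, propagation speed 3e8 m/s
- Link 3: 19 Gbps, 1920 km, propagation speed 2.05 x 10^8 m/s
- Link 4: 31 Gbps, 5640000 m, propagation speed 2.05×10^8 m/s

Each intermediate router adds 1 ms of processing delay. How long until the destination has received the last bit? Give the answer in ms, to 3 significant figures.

L = 64000 bits.
Transmission delays (L/R per hop): 0.0201893, 1.68421, 0.00336842, 0.00206452 ms; sum = 1.70983 ms.
Propagation delays (d/s per hop): 16.1905, 120, 9.36585, 27.5122 ms; sum = 173.069 ms.
Processing at 3 router(s): 3 × 1 ms = 3 ms.
End-to-end = 178 ms.

178 ms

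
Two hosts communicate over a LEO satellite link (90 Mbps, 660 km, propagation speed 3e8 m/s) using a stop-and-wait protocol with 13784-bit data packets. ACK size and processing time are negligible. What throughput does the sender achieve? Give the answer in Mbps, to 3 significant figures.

3.03 Mbps

t_tx = L/R = 13784/90000000 = 0.000153156 s.
t_prop = 660000/300000000 = 0.0022 s; RTT = 0.0044 s.
Cycle = t_tx + RTT = 0.00455316 s.
Throughput = L / cycle = 13784 / 0.00455316 = 3.03 Mbps.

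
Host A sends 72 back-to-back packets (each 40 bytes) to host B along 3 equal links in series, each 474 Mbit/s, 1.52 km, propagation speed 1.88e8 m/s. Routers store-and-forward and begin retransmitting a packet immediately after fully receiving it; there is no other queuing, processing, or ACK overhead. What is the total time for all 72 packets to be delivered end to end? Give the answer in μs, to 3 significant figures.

Per-hop transmission t_tx = L/R = 320/474000000 = 0.675105 μs.
Per-hop propagation t_prop = 1520/188000000 = 8.08511 μs.
Pipeline fill: first packet needs 3·t_tx to clear all hops; remaining 71 packets each add one t_tx.
Total = (3+72-1)·t_tx + 3·t_prop = 74·0.675105 + 3·8.08511 = 74.2 μs.

74.2 μs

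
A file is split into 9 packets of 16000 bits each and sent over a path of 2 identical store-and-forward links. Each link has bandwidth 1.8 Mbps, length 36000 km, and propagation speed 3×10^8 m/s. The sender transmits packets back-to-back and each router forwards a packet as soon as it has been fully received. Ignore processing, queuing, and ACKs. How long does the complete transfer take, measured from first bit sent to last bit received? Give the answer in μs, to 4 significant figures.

Per-hop transmission t_tx = L/R = 16000/1800000 = 8888.89 μs.
Per-hop propagation t_prop = 36000000/300000000 = 120000 μs.
Pipeline fill: first packet needs 2·t_tx to clear all hops; remaining 8 packets each add one t_tx.
Total = (2+9-1)·t_tx + 2·t_prop = 10·8888.89 + 2·120000 = 328900 μs.

328900 μs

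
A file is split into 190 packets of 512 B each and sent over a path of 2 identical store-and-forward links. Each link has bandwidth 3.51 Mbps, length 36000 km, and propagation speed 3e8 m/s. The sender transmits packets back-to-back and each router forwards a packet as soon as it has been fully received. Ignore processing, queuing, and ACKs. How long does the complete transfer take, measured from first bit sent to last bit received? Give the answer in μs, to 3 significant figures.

Per-hop transmission t_tx = L/R = 4096/3510000 = 1166.95 μs.
Per-hop propagation t_prop = 36000000/300000000 = 120000 μs.
Pipeline fill: first packet needs 2·t_tx to clear all hops; remaining 189 packets each add one t_tx.
Total = (2+190-1)·t_tx + 2·t_prop = 191·1166.95 + 2·120000 = 463000 μs.

463000 μs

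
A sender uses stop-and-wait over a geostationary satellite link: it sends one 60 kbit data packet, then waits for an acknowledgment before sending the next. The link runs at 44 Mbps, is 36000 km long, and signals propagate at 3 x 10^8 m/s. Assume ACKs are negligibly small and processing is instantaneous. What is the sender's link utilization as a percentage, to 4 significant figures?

0.5650 %

t_tx = L/R = 60000/44000000 = 0.00136364 s.
t_prop = 36000000/300000000 = 0.12 s; RTT = 0.24 s.
Cycle = t_tx + RTT = 0.241364 s.
Utilization = t_tx / cycle = 0.00136364/0.241364 = 0.5650 %.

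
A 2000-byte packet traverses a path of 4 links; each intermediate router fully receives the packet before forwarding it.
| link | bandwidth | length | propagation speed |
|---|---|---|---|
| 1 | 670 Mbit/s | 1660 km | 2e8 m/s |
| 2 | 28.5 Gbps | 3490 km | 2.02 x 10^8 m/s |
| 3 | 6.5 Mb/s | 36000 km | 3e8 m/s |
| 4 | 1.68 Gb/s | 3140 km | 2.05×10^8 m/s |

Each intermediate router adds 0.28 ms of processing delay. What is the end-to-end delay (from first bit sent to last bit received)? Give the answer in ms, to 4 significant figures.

L = 2000 × 8 = 16000 bits.
Transmission delays (L/R per hop): 0.0238806, 0.000561404, 2.46154, 0.00952381 ms; sum = 2.4955 ms.
Propagation delays (d/s per hop): 8.3, 17.2772, 120, 15.3171 ms; sum = 160.894 ms.
Processing at 3 router(s): 3 × 0.28 ms = 0.84 ms.
End-to-end = 164.2 ms.

164.2 ms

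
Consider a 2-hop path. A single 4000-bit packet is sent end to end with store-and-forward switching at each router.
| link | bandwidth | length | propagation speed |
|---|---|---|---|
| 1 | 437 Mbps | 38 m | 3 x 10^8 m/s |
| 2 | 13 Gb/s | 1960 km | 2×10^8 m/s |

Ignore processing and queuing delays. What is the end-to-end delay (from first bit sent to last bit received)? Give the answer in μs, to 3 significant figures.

Transmission delays (L/R per hop): 9.15332, 0.307692 μs; sum = 9.46101 μs.
Propagation delays (d/s per hop): 0.126667, 9800 μs; sum = 9800.13 μs.
End-to-end = 9810 μs.

9810 μs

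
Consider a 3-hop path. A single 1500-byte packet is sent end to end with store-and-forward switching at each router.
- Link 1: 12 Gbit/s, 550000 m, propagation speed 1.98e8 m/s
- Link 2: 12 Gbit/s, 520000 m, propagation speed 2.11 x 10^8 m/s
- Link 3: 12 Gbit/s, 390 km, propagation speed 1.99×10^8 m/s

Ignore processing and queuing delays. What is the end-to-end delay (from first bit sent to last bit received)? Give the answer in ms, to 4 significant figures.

7.205 ms

L = 1500 × 8 = 12000 bits.
Transmission delay per hop = L/R = 12000/12000000000 = 0.001 ms; 3 hops → 0.003 ms.
Propagation delays (d/s per hop): 2.77778, 2.46445, 1.9598 ms; sum = 7.20203 ms.
End-to-end = 7.205 ms.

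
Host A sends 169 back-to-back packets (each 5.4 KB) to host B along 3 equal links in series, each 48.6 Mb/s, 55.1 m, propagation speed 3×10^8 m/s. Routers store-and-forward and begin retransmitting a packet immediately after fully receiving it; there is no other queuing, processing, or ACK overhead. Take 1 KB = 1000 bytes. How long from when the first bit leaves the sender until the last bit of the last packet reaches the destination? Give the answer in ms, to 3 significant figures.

152 ms

Per-hop transmission t_tx = L/R = 43200/48600000 = 0.888889 ms.
Per-hop propagation t_prop = 55.1/300000000 = 0.000183667 ms.
Pipeline fill: first packet needs 3·t_tx to clear all hops; remaining 168 packets each add one t_tx.
Total = (3+169-1)·t_tx + 3·t_prop = 171·0.888889 + 3·0.000183667 = 152 ms.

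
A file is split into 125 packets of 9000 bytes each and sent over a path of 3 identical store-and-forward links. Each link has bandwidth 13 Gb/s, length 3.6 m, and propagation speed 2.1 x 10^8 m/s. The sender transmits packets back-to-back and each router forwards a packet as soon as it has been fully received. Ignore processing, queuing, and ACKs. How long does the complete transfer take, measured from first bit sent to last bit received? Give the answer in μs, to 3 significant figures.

Per-hop transmission t_tx = L/R = 72000/13000000000 = 5.53846 μs.
Per-hop propagation t_prop = 3.6/210000000 = 0.0171429 μs.
Pipeline fill: first packet needs 3·t_tx to clear all hops; remaining 124 packets each add one t_tx.
Total = (3+125-1)·t_tx + 3·t_prop = 127·5.53846 + 3·0.0171429 = 703 μs.

703 μs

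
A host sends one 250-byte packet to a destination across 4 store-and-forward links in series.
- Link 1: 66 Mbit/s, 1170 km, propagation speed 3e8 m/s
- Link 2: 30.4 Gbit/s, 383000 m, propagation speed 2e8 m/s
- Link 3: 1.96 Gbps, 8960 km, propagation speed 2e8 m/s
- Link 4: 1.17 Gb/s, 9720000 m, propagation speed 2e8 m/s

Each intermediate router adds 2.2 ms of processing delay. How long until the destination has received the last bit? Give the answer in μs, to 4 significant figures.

L = 250 × 8 = 2000 bits.
Transmission delays (L/R per hop): 30.303, 0.0657895, 1.02041, 1.7094 μs; sum = 33.0986 μs.
Propagation delays (d/s per hop): 3900, 1915, 44800, 48600 μs; sum = 99215 μs.
Processing at 3 router(s): 3 × 2.2 ms = 6600 μs.
End-to-end = 105800 μs.

105800 μs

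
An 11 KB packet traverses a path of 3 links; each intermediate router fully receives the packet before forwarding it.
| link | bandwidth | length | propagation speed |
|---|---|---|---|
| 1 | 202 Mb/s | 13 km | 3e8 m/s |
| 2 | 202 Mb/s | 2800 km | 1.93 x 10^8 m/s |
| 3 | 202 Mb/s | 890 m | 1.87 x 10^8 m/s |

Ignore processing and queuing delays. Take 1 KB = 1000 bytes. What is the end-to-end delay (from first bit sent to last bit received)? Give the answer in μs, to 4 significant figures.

15860 μs

L = 88000 bits.
Transmission delay per hop = L/R = 88000/202000000 = 435.644 μs; 3 hops → 1306.93 μs.
Propagation delays (d/s per hop): 43.3333, 14507.8, 4.75936 μs; sum = 14555.9 μs.
End-to-end = 15860 μs.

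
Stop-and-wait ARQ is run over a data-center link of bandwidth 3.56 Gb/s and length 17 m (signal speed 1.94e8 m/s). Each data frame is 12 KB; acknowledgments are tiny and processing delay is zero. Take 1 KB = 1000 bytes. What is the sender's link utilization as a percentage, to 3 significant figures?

99.4 %

t_tx = L/R = 96000/3560000000 = 2.69663e-05 s.
t_prop = 17/194000000 = 8.76289e-08 s; RTT = 1.75258e-07 s.
Cycle = t_tx + RTT = 2.71415e-05 s.
Utilization = t_tx / cycle = 2.69663e-05/2.71415e-05 = 99.4 %.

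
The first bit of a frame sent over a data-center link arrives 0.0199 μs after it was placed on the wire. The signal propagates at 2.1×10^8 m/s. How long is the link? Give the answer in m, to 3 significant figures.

d = s × t_prop = 210000000 × 1.99e-08 = 4.18 m.

4.18 m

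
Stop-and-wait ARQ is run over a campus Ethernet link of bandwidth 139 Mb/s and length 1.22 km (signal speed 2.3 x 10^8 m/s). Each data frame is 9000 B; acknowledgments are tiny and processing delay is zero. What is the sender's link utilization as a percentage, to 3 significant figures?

98.0 %

t_tx = L/R = 72000/139000000 = 0.000517986 s.
t_prop = 1220/2.3e+08 = 5.30435e-06 s; RTT = 1.06087e-05 s.
Cycle = t_tx + RTT = 0.000528594 s.
Utilization = t_tx / cycle = 0.000517986/0.000528594 = 98.0 %.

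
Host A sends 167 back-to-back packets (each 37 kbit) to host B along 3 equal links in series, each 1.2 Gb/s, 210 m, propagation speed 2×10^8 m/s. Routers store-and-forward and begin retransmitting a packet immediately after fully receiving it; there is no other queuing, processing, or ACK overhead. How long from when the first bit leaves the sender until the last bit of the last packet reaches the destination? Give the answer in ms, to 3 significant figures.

5.21 ms

Per-hop transmission t_tx = L/R = 37000/1200000000 = 0.0308333 ms.
Per-hop propagation t_prop = 210/200000000 = 0.00105 ms.
Pipeline fill: first packet needs 3·t_tx to clear all hops; remaining 166 packets each add one t_tx.
Total = (3+167-1)·t_tx + 3·t_prop = 169·0.0308333 + 3·0.00105 = 5.21 ms.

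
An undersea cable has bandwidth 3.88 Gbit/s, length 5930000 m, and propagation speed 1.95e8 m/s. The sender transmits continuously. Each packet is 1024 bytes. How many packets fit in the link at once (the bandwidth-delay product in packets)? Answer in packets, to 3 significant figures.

14400 packets

Propagation delay = 5930000 / 195000000 = 0.0304103 s.
BDP = R × t_prop = 3880000000 × 0.0304103 = 117992000 bits.
In packets of 8192 bits: 14400 packets.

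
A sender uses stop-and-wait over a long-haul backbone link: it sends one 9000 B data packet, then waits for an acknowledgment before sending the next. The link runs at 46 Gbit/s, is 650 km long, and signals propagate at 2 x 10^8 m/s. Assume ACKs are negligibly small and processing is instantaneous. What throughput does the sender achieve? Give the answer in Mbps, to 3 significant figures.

t_tx = L/R = 72000/46000000000 = 1.56522e-06 s.
t_prop = 650000/200000000 = 0.00325 s; RTT = 0.0065 s.
Cycle = t_tx + RTT = 0.00650157 s.
Throughput = L / cycle = 72000 / 0.00650157 = 11.1 Mbps.

11.1 Mbps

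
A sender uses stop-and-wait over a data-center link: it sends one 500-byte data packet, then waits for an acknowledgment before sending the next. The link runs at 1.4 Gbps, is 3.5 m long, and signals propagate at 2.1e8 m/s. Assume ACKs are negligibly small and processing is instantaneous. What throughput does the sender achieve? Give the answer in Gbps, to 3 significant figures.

t_tx = L/R = 4000/1400000000 = 2.85714e-06 s.
t_prop = 3.5/210000000 = 1.66667e-08 s; RTT = 3.33333e-08 s.
Cycle = t_tx + RTT = 2.89048e-06 s.
Throughput = L / cycle = 4000 / 2.89048e-06 = 1.38 Gbps.

1.38 Gbps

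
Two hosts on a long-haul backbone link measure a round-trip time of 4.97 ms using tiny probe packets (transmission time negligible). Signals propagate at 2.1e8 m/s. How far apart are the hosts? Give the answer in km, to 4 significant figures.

521.9 km

One-way propagation = RTT/2 = 2.485 ms.
d = s × t = 210000000 × 0.002485 = 521.9 km.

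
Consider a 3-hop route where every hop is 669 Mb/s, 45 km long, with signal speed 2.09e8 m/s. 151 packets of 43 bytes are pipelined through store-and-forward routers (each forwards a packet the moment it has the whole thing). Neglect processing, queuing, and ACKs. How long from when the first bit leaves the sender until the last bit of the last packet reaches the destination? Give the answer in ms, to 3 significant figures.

Per-hop transmission t_tx = L/R = 344/669000000 = 0.0005142 ms.
Per-hop propagation t_prop = 45000/209000000 = 0.215311 ms.
Pipeline fill: first packet needs 3·t_tx to clear all hops; remaining 150 packets each add one t_tx.
Total = (3+151-1)·t_tx + 3·t_prop = 153·0.0005142 + 3·0.215311 = 0.725 ms.

0.725 ms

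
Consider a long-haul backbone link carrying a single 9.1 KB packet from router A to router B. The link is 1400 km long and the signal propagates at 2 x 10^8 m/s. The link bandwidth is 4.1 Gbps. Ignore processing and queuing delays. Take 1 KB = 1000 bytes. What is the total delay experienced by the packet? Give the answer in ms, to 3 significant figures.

7.02 ms

L = 72800 bits.
Transmission delay = L/R = 72800 / 4.1e+09 = 0.0177561 ms.
Propagation delay = d/s = 1400000 m / 200000000 m/s = 7 ms.
Total = 7.02 ms.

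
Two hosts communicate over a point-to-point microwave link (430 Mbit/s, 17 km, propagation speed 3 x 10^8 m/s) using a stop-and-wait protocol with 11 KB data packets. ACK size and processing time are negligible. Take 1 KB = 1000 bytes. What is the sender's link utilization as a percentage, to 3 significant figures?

t_tx = L/R = 88000/430000000 = 0.000204651 s.
t_prop = 17000/300000000 = 5.66667e-05 s; RTT = 0.000113333 s.
Cycle = t_tx + RTT = 0.000317984 s.
Utilization = t_tx / cycle = 0.000204651/0.000317984 = 64.4 %.

64.4 %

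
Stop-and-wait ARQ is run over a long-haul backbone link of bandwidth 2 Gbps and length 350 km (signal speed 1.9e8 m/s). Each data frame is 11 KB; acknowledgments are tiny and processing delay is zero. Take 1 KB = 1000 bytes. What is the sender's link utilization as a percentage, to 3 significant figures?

t_tx = L/R = 88000/2000000000 = 4.4e-05 s.
t_prop = 350000/190000000 = 0.00184211 s; RTT = 0.00368421 s.
Cycle = t_tx + RTT = 0.00372821 s.
Utilization = t_tx / cycle = 4.4e-05/0.00372821 = 1.18 %.

1.18 %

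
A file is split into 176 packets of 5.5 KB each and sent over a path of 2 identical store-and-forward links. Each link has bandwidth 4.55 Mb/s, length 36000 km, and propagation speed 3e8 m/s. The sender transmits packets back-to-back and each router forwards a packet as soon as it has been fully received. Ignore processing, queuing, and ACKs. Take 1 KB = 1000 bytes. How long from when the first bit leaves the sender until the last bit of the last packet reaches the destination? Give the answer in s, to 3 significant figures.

1.95 s

Per-hop transmission t_tx = L/R = 44000/4550000 = 0.00967033 s.
Per-hop propagation t_prop = 36000000/300000000 = 0.12 s.
Pipeline fill: first packet needs 2·t_tx to clear all hops; remaining 175 packets each add one t_tx.
Total = (2+176-1)·t_tx + 2·t_prop = 177·0.00967033 + 2·0.12 = 1.95 s.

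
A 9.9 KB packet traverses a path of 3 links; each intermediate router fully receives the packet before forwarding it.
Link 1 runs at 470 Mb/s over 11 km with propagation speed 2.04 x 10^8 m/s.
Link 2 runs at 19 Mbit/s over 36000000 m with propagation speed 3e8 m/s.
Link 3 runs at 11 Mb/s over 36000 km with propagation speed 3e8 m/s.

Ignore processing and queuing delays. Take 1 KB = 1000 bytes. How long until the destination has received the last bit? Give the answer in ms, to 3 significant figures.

252 ms

L = 79200 bits.
Transmission delays (L/R per hop): 0.168511, 4.16842, 7.2 ms; sum = 11.5369 ms.
Propagation delays (d/s per hop): 0.0539216, 120, 120 ms; sum = 240.054 ms.
End-to-end = 252 ms.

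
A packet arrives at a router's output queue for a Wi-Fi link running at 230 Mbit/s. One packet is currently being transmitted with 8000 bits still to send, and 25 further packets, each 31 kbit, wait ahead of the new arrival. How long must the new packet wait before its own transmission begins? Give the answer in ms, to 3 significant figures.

3.40 ms

Each queued packet: L/R = 31000/230000000 = 0.134783 ms.
25 queued → 3.36957 ms.
Plus remaining 8000 bits of current packet: 0.0347826 ms.
Queuing delay = 3.40 ms.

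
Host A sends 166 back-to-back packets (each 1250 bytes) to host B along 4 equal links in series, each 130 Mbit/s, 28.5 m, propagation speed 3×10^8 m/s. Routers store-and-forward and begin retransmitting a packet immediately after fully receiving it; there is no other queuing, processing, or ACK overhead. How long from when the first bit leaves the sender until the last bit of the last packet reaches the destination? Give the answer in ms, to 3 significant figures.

Per-hop transmission t_tx = L/R = 10000/130000000 = 0.0769231 ms.
Per-hop propagation t_prop = 28.5/300000000 = 9.5e-05 ms.
Pipeline fill: first packet needs 4·t_tx to clear all hops; remaining 165 packets each add one t_tx.
Total = (4+166-1)·t_tx + 4·t_prop = 169·0.0769231 + 4·9.5e-05 = 13.0 ms.

13.0 ms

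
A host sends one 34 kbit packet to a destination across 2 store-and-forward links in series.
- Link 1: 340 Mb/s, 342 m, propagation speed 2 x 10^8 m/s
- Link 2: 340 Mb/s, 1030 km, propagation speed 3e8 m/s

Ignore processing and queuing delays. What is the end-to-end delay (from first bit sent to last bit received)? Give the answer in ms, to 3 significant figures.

3.64 ms

L = 34000 bits.
Transmission delay per hop = L/R = 34000/340000000 = 0.1 ms; 2 hops → 0.2 ms.
Propagation delays (d/s per hop): 0.00171, 3.43333 ms; sum = 3.43504 ms.
End-to-end = 3.64 ms.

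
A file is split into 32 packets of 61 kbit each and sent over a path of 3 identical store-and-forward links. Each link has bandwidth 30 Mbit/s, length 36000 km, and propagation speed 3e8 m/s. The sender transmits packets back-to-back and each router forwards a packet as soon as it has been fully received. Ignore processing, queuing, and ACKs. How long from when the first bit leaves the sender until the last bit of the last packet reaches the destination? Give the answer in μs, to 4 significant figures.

Per-hop transmission t_tx = L/R = 61000/30000000 = 2033.33 μs.
Per-hop propagation t_prop = 36000000/300000000 = 120000 μs.
Pipeline fill: first packet needs 3·t_tx to clear all hops; remaining 31 packets each add one t_tx.
Total = (3+32-1)·t_tx + 3·t_prop = 34·2033.33 + 3·120000 = 429100 μs.

429100 μs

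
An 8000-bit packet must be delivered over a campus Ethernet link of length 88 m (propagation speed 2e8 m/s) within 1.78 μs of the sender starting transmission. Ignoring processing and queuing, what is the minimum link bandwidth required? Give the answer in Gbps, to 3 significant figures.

5.97 Gbps

Propagation delay = 88 / 200000000 = 0.44 μs.
Transmission budget = 1.78 − 0.44 = 1.34 μs.
R ≥ L / t_tx = 8000 bits / 1.34e-06 s = 5.97 Gbps.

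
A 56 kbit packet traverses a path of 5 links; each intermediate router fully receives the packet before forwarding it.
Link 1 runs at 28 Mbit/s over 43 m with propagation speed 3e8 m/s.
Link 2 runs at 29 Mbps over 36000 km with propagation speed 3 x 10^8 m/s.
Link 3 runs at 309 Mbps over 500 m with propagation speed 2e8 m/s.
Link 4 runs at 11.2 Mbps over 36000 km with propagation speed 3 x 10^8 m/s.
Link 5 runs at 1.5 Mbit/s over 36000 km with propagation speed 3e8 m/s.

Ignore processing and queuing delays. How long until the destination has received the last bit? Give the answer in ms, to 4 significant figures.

406.4 ms

L = 56000 bits.
Transmission delays (L/R per hop): 2, 1.93103, 0.18123, 5, 37.3333 ms; sum = 46.4456 ms.
Propagation delays (d/s per hop): 0.000143333, 120, 0.0025, 120, 120 ms; sum = 360.003 ms.
End-to-end = 406.4 ms.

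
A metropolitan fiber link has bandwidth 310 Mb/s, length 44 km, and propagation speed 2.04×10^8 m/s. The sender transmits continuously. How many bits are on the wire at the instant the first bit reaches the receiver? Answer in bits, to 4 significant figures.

66860 bits

Propagation delay = 44000 / 204000000 = 0.000215686 s.
BDP = R × t_prop = 310000000 × 0.000215686 = 66862.7 bits.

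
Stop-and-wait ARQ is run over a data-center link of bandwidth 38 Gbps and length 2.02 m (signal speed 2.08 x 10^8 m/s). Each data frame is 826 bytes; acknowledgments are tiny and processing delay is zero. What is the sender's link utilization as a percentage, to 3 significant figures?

90.0 %

t_tx = L/R = 6608/38000000000 = 1.73895e-07 s.
t_prop = 2.02/208000000 = 9.71154e-09 s; RTT = 1.94231e-08 s.
Cycle = t_tx + RTT = 1.93318e-07 s.
Utilization = t_tx / cycle = 1.73895e-07/1.93318e-07 = 90.0 %.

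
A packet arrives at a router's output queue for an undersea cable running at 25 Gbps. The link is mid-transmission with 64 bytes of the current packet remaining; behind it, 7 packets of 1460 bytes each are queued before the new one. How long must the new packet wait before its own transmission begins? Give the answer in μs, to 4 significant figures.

Each queued packet: L/R = 11680/25000000000 = 0.4672 μs.
7 queued → 3.2704 μs.
Plus remaining 512 bits of current packet: 0.02048 μs.
Queuing delay = 3.291 μs.

3.291 μs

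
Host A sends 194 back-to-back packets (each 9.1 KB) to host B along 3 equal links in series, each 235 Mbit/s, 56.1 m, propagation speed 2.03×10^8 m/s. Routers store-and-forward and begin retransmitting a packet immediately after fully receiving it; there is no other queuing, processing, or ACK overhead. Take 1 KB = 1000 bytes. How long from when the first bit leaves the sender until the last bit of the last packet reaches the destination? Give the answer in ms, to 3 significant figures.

60.7 ms

Per-hop transmission t_tx = L/R = 72800/235000000 = 0.309787 ms.
Per-hop propagation t_prop = 56.1/2.03e+08 = 0.000276355 ms.
Pipeline fill: first packet needs 3·t_tx to clear all hops; remaining 193 packets each add one t_tx.
Total = (3+194-1)·t_tx + 3·t_prop = 196·0.309787 + 3·0.000276355 = 60.7 ms.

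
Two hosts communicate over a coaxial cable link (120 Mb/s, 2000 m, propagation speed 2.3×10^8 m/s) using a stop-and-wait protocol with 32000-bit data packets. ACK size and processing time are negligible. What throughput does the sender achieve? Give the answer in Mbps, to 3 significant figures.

t_tx = L/R = 32000/120000000 = 0.000266667 s.
t_prop = 2000/2.3e+08 = 8.69565e-06 s; RTT = 1.73913e-05 s.
Cycle = t_tx + RTT = 0.000284058 s.
Throughput = L / cycle = 32000 / 0.000284058 = 113 Mbps.

113 Mbps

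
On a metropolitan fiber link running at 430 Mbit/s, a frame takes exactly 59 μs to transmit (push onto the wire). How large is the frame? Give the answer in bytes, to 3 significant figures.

L = R × t_tx = 430000000 b/s × 5.9e-05 s = 25370 bits.
In bytes: 25370 / 8 = 3170 bytes.

3170 bytes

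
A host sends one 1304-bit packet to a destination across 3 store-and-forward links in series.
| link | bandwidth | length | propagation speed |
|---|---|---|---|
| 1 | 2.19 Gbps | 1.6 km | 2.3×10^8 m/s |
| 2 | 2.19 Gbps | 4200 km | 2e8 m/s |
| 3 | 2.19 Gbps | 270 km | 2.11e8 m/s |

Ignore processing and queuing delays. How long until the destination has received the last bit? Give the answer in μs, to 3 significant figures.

Transmission delay per hop = L/R = 1304/2190000000 = 0.595434 μs; 3 hops → 1.7863 μs.
Propagation delays (d/s per hop): 6.95652, 21000, 1279.62 μs; sum = 22286.6 μs.
End-to-end = 22300 μs.

22300 μs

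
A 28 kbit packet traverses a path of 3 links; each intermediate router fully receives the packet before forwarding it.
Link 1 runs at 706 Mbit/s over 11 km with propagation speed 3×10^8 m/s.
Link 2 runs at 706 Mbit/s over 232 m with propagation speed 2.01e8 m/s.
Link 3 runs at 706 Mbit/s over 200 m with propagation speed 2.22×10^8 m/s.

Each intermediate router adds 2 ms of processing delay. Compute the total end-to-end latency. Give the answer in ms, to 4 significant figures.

4.158 ms

L = 28000 bits.
Transmission delay per hop = L/R = 28000/706000000 = 0.0396601 ms; 3 hops → 0.11898 ms.
Propagation delays (d/s per hop): 0.0366667, 0.00115423, 0.000900901 ms; sum = 0.0387218 ms.
Processing at 2 router(s): 2 × 2 ms = 4 ms.
End-to-end = 4.158 ms.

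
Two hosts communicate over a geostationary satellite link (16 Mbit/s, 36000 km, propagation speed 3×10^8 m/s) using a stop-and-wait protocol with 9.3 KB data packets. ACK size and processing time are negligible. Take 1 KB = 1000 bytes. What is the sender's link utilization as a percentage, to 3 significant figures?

1.90 %

t_tx = L/R = 74400/16000000 = 0.00465 s.
t_prop = 36000000/300000000 = 0.12 s; RTT = 0.24 s.
Cycle = t_tx + RTT = 0.24465 s.
Utilization = t_tx / cycle = 0.00465/0.24465 = 1.90 %.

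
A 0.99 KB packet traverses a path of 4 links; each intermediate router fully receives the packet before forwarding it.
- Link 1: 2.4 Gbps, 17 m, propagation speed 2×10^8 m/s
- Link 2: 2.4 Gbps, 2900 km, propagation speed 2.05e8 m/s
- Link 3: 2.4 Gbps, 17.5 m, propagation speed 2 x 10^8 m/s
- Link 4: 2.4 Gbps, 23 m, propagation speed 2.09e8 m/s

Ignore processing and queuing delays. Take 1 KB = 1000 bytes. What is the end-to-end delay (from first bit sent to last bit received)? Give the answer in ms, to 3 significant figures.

14.2 ms

L = 7920 bits.
Transmission delay per hop = L/R = 7920/2400000000 = 0.0033 ms; 4 hops → 0.0132 ms.
Propagation delays (d/s per hop): 8.5e-05, 14.1463, 8.75e-05, 0.000110048 ms; sum = 14.1466 ms.
End-to-end = 14.2 ms.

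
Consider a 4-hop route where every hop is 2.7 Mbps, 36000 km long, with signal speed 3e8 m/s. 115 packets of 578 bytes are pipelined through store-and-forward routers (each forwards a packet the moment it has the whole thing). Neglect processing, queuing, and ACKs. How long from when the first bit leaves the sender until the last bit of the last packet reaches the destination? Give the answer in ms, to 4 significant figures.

682.1 ms

Per-hop transmission t_tx = L/R = 4624/2700000 = 1.71259 ms.
Per-hop propagation t_prop = 36000000/300000000 = 120 ms.
Pipeline fill: first packet needs 4·t_tx to clear all hops; remaining 114 packets each add one t_tx.
Total = (4+115-1)·t_tx + 4·t_prop = 118·1.71259 + 4·120 = 682.1 ms.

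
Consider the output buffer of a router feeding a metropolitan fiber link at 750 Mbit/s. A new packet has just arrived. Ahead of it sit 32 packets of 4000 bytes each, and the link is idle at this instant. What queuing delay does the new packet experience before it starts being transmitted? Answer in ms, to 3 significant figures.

1.37 ms

Each queued packet: L/R = 32000/750000000 = 0.0426667 ms.
32 queued → 1.36533 ms.
Queuing delay = 1.37 ms.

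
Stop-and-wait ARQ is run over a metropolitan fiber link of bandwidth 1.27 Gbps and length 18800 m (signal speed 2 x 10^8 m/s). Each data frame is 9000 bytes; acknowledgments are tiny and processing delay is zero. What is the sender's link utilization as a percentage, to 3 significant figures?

23.2 %

t_tx = L/R = 72000/1270000000 = 5.66929e-05 s.
t_prop = 18800/200000000 = 9.4e-05 s; RTT = 0.000188 s.
Cycle = t_tx + RTT = 0.000244693 s.
Utilization = t_tx / cycle = 5.66929e-05/0.000244693 = 23.2 %.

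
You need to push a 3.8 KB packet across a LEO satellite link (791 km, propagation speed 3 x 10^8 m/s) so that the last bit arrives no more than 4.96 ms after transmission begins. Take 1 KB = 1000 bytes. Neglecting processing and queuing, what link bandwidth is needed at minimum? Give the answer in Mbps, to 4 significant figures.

L = 30400 bits.
Propagation delay = 791000 / 300000000 = 2.63667 ms.
Transmission budget = 4.96 − 2.63667 = 2.32333 ms.
R ≥ L / t_tx = 30400 bits / 0.00232333 s = 13.08 Mbps.

13.08 Mbps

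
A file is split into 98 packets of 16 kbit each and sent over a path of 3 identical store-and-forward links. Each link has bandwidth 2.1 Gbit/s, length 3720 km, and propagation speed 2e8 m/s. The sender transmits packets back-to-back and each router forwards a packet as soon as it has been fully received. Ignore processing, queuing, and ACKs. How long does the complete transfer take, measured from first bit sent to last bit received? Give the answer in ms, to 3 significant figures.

Per-hop transmission t_tx = L/R = 16000/2100000000 = 0.00761905 ms.
Per-hop propagation t_prop = 3720000/200000000 = 18.6 ms.
Pipeline fill: first packet needs 3·t_tx to clear all hops; remaining 97 packets each add one t_tx.
Total = (3+98-1)·t_tx + 3·t_prop = 100·0.00761905 + 3·18.6 = 56.6 ms.

56.6 ms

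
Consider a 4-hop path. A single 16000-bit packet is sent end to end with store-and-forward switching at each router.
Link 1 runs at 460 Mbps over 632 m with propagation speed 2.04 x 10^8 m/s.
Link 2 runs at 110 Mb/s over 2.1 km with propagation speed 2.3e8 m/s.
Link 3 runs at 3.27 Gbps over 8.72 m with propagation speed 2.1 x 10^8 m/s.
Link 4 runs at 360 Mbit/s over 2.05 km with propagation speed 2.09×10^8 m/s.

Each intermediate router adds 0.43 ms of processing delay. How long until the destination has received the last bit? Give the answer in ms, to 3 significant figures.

Transmission delays (L/R per hop): 0.0347826, 0.145455, 0.00489297, 0.0444444 ms; sum = 0.229575 ms.
Propagation delays (d/s per hop): 0.00309804, 0.00913043, 4.15238e-05, 0.00980861 ms; sum = 0.0220786 ms.
Processing at 3 router(s): 3 × 0.43 ms = 1.29 ms.
End-to-end = 1.54 ms.

1.54 ms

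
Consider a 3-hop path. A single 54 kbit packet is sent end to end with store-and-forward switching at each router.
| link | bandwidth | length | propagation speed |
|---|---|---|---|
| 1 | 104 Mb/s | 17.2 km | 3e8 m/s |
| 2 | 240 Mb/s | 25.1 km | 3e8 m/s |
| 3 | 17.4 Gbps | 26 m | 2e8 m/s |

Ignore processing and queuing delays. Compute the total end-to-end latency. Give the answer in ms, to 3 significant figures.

0.888 ms

L = 54000 bits.
Transmission delays (L/R per hop): 0.519231, 0.225, 0.00310345 ms; sum = 0.747334 ms.
Propagation delays (d/s per hop): 0.0573333, 0.0836667, 0.00013 ms; sum = 0.14113 ms.
End-to-end = 0.888 ms.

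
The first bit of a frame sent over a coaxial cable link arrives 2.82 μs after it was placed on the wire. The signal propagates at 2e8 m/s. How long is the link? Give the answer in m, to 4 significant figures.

564.0 m

d = s × t_prop = 200000000 × 2.82e-06 = 564.0 m.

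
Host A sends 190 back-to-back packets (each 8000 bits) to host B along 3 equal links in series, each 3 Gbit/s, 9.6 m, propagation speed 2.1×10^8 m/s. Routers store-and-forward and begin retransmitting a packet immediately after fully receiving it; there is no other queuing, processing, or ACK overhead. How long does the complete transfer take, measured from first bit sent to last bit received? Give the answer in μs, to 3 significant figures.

Per-hop transmission t_tx = L/R = 8000/3000000000 = 2.66667 μs.
Per-hop propagation t_prop = 9.6/210000000 = 0.0457143 μs.
Pipeline fill: first packet needs 3·t_tx to clear all hops; remaining 189 packets each add one t_tx.
Total = (3+190-1)·t_tx + 3·t_prop = 192·2.66667 + 3·0.0457143 = 512 μs.

512 μs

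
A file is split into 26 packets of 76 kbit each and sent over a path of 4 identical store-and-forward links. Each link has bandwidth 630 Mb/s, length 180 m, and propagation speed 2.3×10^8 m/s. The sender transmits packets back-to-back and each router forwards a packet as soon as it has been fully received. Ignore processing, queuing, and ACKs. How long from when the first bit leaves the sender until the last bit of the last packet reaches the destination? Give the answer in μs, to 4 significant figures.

3502 μs

Per-hop transmission t_tx = L/R = 76000/630000000 = 120.635 μs.
Per-hop propagation t_prop = 180/2.3e+08 = 0.782609 μs.
Pipeline fill: first packet needs 4·t_tx to clear all hops; remaining 25 packets each add one t_tx.
Total = (4+26-1)·t_tx + 4·t_prop = 29·120.635 + 4·0.782609 = 3502 μs.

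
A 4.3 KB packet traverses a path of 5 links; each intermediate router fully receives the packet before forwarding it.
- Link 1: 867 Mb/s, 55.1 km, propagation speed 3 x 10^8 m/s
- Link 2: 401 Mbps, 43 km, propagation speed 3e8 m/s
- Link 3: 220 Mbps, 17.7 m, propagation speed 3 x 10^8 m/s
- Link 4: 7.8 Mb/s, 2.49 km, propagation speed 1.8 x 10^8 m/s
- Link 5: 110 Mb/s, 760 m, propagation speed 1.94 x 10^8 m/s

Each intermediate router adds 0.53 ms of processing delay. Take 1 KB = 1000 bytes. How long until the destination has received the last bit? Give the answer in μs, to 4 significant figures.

L = 34400 bits.
Transmission delays (L/R per hop): 39.677, 85.7855, 156.364, 4410.26, 312.727 μs; sum = 5004.81 μs.
Propagation delays (d/s per hop): 183.667, 143.333, 0.059, 13.8333, 3.91753 μs; sum = 344.81 μs.
Processing at 4 router(s): 4 × 0.53 ms = 2120 μs.
End-to-end = 7470 μs.

7470 μs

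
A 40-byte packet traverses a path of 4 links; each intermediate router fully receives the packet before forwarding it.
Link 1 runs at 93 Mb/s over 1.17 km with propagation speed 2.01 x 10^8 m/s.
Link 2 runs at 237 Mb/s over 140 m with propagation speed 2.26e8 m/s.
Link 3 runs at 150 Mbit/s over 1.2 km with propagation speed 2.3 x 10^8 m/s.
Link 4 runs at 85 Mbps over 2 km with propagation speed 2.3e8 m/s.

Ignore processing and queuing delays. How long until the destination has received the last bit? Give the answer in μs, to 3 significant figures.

L = 40 × 8 = 320 bits.
Transmission delays (L/R per hop): 3.44086, 1.35021, 2.13333, 3.76471 μs; sum = 10.6891 μs.
Propagation delays (d/s per hop): 5.8209, 0.619469, 5.21739, 8.69565 μs; sum = 20.3534 μs.
End-to-end = 31.0 μs.

31.0 μs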